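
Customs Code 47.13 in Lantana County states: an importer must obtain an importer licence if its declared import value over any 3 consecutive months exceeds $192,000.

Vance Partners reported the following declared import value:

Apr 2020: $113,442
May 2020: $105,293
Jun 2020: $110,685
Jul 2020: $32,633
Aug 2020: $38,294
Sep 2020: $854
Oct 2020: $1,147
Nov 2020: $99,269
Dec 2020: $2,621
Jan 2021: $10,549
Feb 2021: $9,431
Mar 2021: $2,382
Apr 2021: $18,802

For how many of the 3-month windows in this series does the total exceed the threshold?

2

Apr 2020–Jun 2020: $113,442 + $105,293 + $110,685 = $329,420 (over)
May 2020–Jul 2020: $105,293 + $110,685 + $32,633 = $248,611 (over)
Jun 2020–Aug 2020: $110,685 + $32,633 + $38,294 = $181,612 (under)
Jul 2020–Sep 2020: $32,633 + $38,294 + $854 = $71,781 (under)
Aug 2020–Oct 2020: $38,294 + $854 + $1,147 = $40,295 (under)
Sep 2020–Nov 2020: $854 + $1,147 + $99,269 = $101,270 (under)
Oct 2020–Dec 2020: $1,147 + $99,269 + $2,621 = $103,037 (under)
Nov 2020–Jan 2021: $99,269 + $2,621 + $10,549 = $112,439 (under)
Dec 2020–Feb 2021: $2,621 + $10,549 + $9,431 = $22,601 (under)
Jan 2021–Mar 2021: $10,549 + $9,431 + $2,382 = $22,362 (under)
Feb 2021–Apr 2021: $9,431 + $2,382 + $18,802 = $30,615 (under)
2 windows exceed the threshold.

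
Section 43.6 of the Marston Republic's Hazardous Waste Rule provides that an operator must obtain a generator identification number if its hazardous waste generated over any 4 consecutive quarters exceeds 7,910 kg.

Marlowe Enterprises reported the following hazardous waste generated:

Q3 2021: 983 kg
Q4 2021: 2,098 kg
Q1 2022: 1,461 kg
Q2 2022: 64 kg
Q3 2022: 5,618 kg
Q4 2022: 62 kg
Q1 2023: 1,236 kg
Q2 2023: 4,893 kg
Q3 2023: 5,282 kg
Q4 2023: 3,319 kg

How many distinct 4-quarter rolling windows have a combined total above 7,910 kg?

4

Q3 2021–Q2 2022: 983 kg + 2,098 kg + 1,461 kg + 64 kg = 4,606 kg (under)
Q4 2021–Q3 2022: 2,098 kg + 1,461 kg + 64 kg + 5,618 kg = 9,241 kg (over)
Q1 2022–Q4 2022: 1,461 kg + 64 kg + 5,618 kg + 62 kg = 7,205 kg (under)
Q2 2022–Q1 2023: 64 kg + 5,618 kg + 62 kg + 1,236 kg = 6,980 kg (under)
Q3 2022–Q2 2023: 5,618 kg + 62 kg + 1,236 kg + 4,893 kg = 11,809 kg (over)
Q4 2022–Q3 2023: 62 kg + 1,236 kg + 4,893 kg + 5,282 kg = 11,473 kg (over)
Q1 2023–Q4 2023: 1,236 kg + 4,893 kg + 5,282 kg + 3,319 kg = 14,730 kg (over)
4 windows exceed the threshold.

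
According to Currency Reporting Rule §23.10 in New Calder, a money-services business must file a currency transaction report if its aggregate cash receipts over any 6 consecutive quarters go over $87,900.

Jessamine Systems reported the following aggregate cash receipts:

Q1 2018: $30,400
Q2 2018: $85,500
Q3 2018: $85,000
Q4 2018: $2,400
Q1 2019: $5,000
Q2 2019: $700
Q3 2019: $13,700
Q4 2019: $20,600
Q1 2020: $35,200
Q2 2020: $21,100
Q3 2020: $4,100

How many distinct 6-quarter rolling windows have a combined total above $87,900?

5

Q1 2018–Q2 2019: $30,400 + $85,500 + $85,000 + $2,400 + $5,000 + $700 = $209,000 (over)
Q2 2018–Q3 2019: $85,500 + $85,000 + $2,400 + $5,000 + $700 + $13,700 = $192,300 (over)
Q3 2018–Q4 2019: $85,000 + $2,400 + $5,000 + $700 + $13,700 + $20,600 = $127,400 (over)
Q4 2018–Q1 2020: $2,400 + $5,000 + $700 + $13,700 + $20,600 + $35,200 = $77,600 (under)
Q1 2019–Q2 2020: $5,000 + $700 + $13,700 + $20,600 + $35,200 + $21,100 = $96,300 (over)
Q2 2019–Q3 2020: $700 + $13,700 + $20,600 + $35,200 + $21,100 + $4,100 = $95,400 (over)
5 windows exceed the threshold.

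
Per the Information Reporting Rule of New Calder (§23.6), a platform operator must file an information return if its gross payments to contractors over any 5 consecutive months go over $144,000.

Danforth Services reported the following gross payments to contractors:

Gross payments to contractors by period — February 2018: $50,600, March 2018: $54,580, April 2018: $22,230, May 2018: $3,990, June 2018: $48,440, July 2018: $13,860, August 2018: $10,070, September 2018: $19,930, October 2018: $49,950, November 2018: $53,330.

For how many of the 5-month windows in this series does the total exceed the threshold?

2

February 2018–June 2018: $50,600 + $54,580 + $22,230 + $3,990 + $48,440 = $179,840 (over)
March 2018–July 2018: $54,580 + $22,230 + $3,990 + $48,440 + $13,860 = $143,100 (under)
April 2018–August 2018: $22,230 + $3,990 + $48,440 + $13,860 + $10,070 = $98,590 (under)
May 2018–September 2018: $3,990 + $48,440 + $13,860 + $10,070 + $19,930 = $96,290 (under)
June 2018–October 2018: $48,440 + $13,860 + $10,070 + $19,930 + $49,950 = $142,250 (under)
July 2018–November 2018: $13,860 + $10,070 + $19,930 + $49,950 + $53,330 = $147,140 (over)
2 windows exceed the threshold.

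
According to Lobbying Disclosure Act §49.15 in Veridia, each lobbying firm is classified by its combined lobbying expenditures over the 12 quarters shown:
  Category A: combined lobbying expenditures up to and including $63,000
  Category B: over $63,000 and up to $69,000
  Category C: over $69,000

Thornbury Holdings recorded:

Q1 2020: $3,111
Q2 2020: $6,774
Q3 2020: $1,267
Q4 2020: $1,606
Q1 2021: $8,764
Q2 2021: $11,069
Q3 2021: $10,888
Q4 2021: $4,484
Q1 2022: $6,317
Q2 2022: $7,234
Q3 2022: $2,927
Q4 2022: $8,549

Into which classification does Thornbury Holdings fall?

Combined lobbying expenditures: $3,111 + $6,774 + $1,267 + $1,606 + $8,764 + $11,069 + $10,888 + $4,484 + $6,317 + $7,234 + $2,927 + $8,549 = $72,990.
$72,990 > $69,000, so Category C applies.

Category C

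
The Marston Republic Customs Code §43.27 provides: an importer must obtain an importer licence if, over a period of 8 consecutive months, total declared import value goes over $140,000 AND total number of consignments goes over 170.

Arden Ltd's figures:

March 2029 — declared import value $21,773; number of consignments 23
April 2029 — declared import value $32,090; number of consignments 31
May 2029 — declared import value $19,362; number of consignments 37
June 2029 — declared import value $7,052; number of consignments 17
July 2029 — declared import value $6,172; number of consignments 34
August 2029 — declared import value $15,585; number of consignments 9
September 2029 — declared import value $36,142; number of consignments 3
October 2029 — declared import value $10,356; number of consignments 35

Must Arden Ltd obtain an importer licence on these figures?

Yes

Total declared import value: $21,773 + $32,090 + $19,362 + $7,052 + $6,172 + $15,585 + $36,142 + $10,356 = $148,532 (> $140,000).
Total number of consignments: 23 + 31 + 37 + 17 + 34 + 9 + 3 + 35 = 189 (> 170).
The test is 'and': both thresholds are exceeded.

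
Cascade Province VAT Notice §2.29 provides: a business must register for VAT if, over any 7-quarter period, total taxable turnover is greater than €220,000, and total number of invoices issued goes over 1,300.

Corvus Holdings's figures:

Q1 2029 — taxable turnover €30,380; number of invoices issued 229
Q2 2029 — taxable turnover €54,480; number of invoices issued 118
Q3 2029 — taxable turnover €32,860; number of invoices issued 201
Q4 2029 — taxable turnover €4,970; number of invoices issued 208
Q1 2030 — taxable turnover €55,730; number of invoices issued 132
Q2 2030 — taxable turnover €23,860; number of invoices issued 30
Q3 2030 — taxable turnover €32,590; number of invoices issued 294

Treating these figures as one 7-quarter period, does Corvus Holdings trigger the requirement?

Total taxable turnover: €30,380 + €54,480 + €32,860 + €4,970 + €55,730 + €23,860 + €32,590 = €234,870 (> €220,000).
Total number of invoices issued: 229 + 118 + 201 + 208 + 132 + 30 + 294 = 1,212 (≤ 1,300).
The test is 'and': the rule requires both, and at least one is not exceeded.

No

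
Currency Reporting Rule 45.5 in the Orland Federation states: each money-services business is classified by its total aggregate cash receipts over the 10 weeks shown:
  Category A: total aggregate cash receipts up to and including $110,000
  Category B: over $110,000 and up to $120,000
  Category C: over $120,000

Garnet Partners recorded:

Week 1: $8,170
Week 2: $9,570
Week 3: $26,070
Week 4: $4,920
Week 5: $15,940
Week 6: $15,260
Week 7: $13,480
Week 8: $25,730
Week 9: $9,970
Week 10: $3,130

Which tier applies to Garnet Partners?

Total aggregate cash receipts: $8,170 + $9,570 + $26,070 + $4,920 + $15,940 + $15,260 + $13,480 + $25,730 + $9,970 + $3,130 = $132,240.
$132,240 > $120,000, so Category C applies.

Category C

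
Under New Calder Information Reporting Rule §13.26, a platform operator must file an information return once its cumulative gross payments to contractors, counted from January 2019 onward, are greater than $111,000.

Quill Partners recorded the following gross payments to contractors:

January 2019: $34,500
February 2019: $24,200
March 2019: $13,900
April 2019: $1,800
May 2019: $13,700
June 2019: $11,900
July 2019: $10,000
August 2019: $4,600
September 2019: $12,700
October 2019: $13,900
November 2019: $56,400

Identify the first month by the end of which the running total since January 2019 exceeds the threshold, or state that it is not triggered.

Through January 2019: $34,500
Through February 2019: $58,700
Through March 2019: $72,600
Through April 2019: $74,400
Through May 2019: $88,100
Through June 2019: $100,000
Through July 2019: $110,000
Through August 2019: $114,600 ← exceeds threshold

August 2019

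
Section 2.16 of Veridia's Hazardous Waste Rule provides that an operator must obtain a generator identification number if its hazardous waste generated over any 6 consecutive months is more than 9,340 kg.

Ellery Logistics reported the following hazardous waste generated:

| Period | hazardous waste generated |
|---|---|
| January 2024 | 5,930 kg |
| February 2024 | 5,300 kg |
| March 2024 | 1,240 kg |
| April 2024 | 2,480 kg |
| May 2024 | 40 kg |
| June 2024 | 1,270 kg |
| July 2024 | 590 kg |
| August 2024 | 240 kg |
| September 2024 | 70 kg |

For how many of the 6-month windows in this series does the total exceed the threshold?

January 2024–June 2024: 5,930 kg + 5,300 kg + 1,240 kg + 2,480 kg + 40 kg + 1,270 kg = 16,260 kg (over)
February 2024–July 2024: 5,300 kg + 1,240 kg + 2,480 kg + 40 kg + 1,270 kg + 590 kg = 10,920 kg (over)
March 2024–August 2024: 1,240 kg + 2,480 kg + 40 kg + 1,270 kg + 590 kg + 240 kg = 5,860 kg (under)
April 2024–September 2024: 2,480 kg + 40 kg + 1,270 kg + 590 kg + 240 kg + 70 kg = 4,690 kg (under)
2 windows exceed the threshold.

2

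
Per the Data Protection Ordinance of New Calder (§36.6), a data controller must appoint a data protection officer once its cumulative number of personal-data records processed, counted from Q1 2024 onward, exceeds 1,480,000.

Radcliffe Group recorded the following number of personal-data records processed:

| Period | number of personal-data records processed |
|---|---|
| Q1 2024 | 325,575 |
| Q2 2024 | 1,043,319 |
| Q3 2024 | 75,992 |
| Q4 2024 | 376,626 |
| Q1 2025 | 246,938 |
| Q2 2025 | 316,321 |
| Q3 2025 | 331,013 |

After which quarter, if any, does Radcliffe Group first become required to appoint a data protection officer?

Through Q1 2024: 325,575
Through Q2 2024: 1,368,894
Through Q3 2024: 1,444,886
Through Q4 2024: 1,821,512 ← exceeds threshold

Q4 2024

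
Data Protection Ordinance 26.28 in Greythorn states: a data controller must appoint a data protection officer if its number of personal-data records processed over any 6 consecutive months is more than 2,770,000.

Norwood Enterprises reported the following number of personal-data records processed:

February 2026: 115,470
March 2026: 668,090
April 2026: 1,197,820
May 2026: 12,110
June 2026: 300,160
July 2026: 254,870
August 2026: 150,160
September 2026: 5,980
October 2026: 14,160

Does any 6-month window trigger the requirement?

February 2026–July 2026: 115,470 + 668,090 + 1,197,820 + 12,110 + 300,160 + 254,870 = 2,548,520 (under)
March 2026–August 2026: 668,090 + 1,197,820 + 12,110 + 300,160 + 254,870 + 150,160 = 2,583,210 (under)
April 2026–September 2026: 1,197,820 + 12,110 + 300,160 + 254,870 + 150,160 + 5,980 = 1,921,100 (under)
May 2026–October 2026: 12,110 + 300,160 + 254,870 + 150,160 + 5,980 + 14,160 = 737,440 (under)
No window exceeds 2,770,000.

No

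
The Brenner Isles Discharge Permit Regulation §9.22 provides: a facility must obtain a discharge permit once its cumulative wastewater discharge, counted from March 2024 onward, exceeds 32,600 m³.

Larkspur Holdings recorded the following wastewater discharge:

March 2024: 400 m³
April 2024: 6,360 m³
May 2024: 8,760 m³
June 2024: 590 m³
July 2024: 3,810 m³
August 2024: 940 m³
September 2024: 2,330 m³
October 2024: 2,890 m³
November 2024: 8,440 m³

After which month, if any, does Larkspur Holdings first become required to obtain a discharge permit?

November 2024

Through March 2024: 400 m³
Through April 2024: 6,760 m³
Through May 2024: 15,520 m³
Through June 2024: 16,110 m³
Through July 2024: 19,920 m³
Through August 2024: 20,860 m³
Through September 2024: 23,190 m³
Through October 2024: 26,080 m³
Through November 2024: 34,520 m³ ← exceeds threshold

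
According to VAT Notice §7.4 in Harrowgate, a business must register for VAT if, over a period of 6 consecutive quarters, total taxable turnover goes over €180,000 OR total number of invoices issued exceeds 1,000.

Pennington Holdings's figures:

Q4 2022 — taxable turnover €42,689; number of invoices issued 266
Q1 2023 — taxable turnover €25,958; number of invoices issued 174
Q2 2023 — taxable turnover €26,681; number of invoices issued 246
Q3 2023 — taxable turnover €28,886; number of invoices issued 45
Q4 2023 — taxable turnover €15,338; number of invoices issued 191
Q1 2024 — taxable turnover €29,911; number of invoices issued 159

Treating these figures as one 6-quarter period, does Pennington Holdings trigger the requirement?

Yes

Total taxable turnover: €42,689 + €25,958 + €26,681 + €28,886 + €15,338 + €29,911 = €169,463 (≤ €180,000).
Total number of invoices issued: 266 + 174 + 246 + 45 + 191 + 159 = 1,081 (> 1,000).
The test is 'or': at least one threshold is exceeded.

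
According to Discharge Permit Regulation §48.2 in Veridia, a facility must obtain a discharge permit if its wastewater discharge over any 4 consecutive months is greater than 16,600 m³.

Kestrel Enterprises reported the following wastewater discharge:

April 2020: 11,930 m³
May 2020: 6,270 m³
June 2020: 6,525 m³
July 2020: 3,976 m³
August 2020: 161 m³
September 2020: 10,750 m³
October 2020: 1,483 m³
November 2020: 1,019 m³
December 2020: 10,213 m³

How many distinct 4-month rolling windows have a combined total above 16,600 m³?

April 2020–July 2020: 11,930 m³ + 6,270 m³ + 6,525 m³ + 3,976 m³ = 28,701 m³ (over)
May 2020–August 2020: 6,270 m³ + 6,525 m³ + 3,976 m³ + 161 m³ = 16,932 m³ (over)
June 2020–September 2020: 6,525 m³ + 3,976 m³ + 161 m³ + 10,750 m³ = 21,412 m³ (over)
July 2020–October 2020: 3,976 m³ + 161 m³ + 10,750 m³ + 1,483 m³ = 16,370 m³ (under)
August 2020–November 2020: 161 m³ + 10,750 m³ + 1,483 m³ + 1,019 m³ = 13,413 m³ (under)
September 2020–December 2020: 10,750 m³ + 1,483 m³ + 1,019 m³ + 10,213 m³ = 23,465 m³ (over)
4 windows exceed the threshold.

4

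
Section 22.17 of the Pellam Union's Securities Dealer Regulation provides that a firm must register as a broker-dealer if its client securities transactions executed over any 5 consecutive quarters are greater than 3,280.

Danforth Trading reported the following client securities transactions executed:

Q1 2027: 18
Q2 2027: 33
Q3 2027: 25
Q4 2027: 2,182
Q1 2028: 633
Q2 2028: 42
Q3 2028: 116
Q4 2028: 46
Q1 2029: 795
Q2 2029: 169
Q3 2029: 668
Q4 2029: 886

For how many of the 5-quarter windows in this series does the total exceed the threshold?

Q1 2027–Q1 2028: 18 + 33 + 25 + 2,182 + 633 = 2,891 (under)
Q2 2027–Q2 2028: 33 + 25 + 2,182 + 633 + 42 = 2,915 (under)
Q3 2027–Q3 2028: 25 + 2,182 + 633 + 42 + 116 = 2,998 (under)
Q4 2027–Q4 2028: 2,182 + 633 + 42 + 116 + 46 = 3,019 (under)
Q1 2028–Q1 2029: 633 + 42 + 116 + 46 + 795 = 1,632 (under)
Q2 2028–Q2 2029: 42 + 116 + 46 + 795 + 169 = 1,168 (under)
Q3 2028–Q3 2029: 116 + 46 + 795 + 169 + 668 = 1,794 (under)
Q4 2028–Q4 2029: 46 + 795 + 169 + 668 + 886 = 2,564 (under)
0 windows exceed the threshold.

0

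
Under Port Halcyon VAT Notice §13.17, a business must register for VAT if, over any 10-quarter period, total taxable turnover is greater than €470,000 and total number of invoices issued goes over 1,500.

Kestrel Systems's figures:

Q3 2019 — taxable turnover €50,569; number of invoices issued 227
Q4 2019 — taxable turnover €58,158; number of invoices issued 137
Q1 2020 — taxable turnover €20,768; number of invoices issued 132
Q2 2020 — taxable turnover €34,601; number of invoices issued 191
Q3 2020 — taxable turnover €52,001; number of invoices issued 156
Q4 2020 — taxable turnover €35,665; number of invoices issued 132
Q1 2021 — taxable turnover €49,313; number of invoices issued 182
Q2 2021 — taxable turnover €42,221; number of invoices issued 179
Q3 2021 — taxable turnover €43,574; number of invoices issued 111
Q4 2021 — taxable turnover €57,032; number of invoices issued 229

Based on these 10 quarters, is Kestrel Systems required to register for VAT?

Total taxable turnover: €50,569 + €58,158 + €20,768 + €34,601 + €52,001 + €35,665 + €49,313 + €42,221 + €43,574 + €57,032 = €443,902 (≤ €470,000).
Total number of invoices issued: 227 + 137 + 132 + 191 + 156 + 132 + 182 + 179 + 111 + 229 = 1,676 (> 1,500).
The test is 'and': the rule requires both, and at least one is not exceeded.

No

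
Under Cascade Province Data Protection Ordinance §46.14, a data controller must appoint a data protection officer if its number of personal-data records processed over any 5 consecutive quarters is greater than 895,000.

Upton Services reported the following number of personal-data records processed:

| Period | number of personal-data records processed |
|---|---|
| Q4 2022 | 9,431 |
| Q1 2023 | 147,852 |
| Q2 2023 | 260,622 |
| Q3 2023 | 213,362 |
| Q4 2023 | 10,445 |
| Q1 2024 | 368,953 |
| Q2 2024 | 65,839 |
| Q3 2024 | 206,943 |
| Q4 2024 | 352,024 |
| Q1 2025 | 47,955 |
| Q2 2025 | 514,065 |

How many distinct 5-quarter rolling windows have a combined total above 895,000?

5

Q4 2022–Q4 2023: 9,431 + 147,852 + 260,622 + 213,362 + 10,445 = 641,712 (under)
Q1 2023–Q1 2024: 147,852 + 260,622 + 213,362 + 10,445 + 368,953 = 1,001,234 (over)
Q2 2023–Q2 2024: 260,622 + 213,362 + 10,445 + 368,953 + 65,839 = 919,221 (over)
Q3 2023–Q3 2024: 213,362 + 10,445 + 368,953 + 65,839 + 206,943 = 865,542 (under)
Q4 2023–Q4 2024: 10,445 + 368,953 + 65,839 + 206,943 + 352,024 = 1,004,204 (over)
Q1 2024–Q1 2025: 368,953 + 65,839 + 206,943 + 352,024 + 47,955 = 1,041,714 (over)
Q2 2024–Q2 2025: 65,839 + 206,943 + 352,024 + 47,955 + 514,065 = 1,186,826 (over)
5 windows exceed the threshold.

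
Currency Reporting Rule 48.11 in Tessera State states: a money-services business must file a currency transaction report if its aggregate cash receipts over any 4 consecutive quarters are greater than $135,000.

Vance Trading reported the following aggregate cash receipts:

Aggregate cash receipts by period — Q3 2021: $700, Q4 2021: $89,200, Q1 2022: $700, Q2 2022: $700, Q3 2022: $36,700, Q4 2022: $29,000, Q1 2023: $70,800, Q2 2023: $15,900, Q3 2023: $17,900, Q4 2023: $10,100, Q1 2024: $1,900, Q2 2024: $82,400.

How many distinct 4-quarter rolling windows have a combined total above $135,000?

2

Q3 2021–Q2 2022: $700 + $89,200 + $700 + $700 = $91,300 (under)
Q4 2021–Q3 2022: $89,200 + $700 + $700 + $36,700 = $127,300 (under)
Q1 2022–Q4 2022: $700 + $700 + $36,700 + $29,000 = $67,100 (under)
Q2 2022–Q1 2023: $700 + $36,700 + $29,000 + $70,800 = $137,200 (over)
Q3 2022–Q2 2023: $36,700 + $29,000 + $70,800 + $15,900 = $152,400 (over)
Q4 2022–Q3 2023: $29,000 + $70,800 + $15,900 + $17,900 = $133,600 (under)
Q1 2023–Q4 2023: $70,800 + $15,900 + $17,900 + $10,100 = $114,700 (under)
Q2 2023–Q1 2024: $15,900 + $17,900 + $10,100 + $1,900 = $45,800 (under)
Q3 2023–Q2 2024: $17,900 + $10,100 + $1,900 + $82,400 = $112,300 (under)
2 windows exceed the threshold.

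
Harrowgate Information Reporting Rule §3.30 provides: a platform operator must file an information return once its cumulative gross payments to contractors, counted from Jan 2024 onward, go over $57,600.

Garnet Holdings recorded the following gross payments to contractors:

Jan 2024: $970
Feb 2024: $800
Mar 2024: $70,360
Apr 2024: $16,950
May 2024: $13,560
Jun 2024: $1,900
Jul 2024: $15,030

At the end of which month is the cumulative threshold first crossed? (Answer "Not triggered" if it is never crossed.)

Mar 2024

Through Jan 2024: $970
Through Feb 2024: $1,770
Through Mar 2024: $72,130 ← exceeds threshold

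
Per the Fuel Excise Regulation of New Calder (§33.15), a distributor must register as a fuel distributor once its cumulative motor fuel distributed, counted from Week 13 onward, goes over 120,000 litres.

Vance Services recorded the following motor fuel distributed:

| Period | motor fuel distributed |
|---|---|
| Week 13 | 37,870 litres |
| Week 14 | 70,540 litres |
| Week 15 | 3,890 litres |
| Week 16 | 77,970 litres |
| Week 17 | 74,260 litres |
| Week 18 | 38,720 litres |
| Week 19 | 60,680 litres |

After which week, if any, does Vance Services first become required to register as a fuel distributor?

Through Week 13: 37,870 litres
Through Week 14: 108,410 litres
Through Week 15: 112,300 litres
Through Week 16: 190,270 litres ← exceeds threshold

Week 16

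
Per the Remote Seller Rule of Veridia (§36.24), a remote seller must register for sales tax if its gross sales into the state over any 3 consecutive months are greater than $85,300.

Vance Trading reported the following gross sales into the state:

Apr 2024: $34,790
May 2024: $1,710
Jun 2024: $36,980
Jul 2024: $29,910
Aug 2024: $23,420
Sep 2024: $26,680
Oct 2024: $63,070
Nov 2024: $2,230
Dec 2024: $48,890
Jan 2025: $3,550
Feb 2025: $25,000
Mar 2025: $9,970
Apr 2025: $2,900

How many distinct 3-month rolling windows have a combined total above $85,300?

Apr 2024–Jun 2024: $34,790 + $1,710 + $36,980 = $73,480 (under)
May 2024–Jul 2024: $1,710 + $36,980 + $29,910 = $68,600 (under)
Jun 2024–Aug 2024: $36,980 + $29,910 + $23,420 = $90,310 (over)
Jul 2024–Sep 2024: $29,910 + $23,420 + $26,680 = $80,010 (under)
Aug 2024–Oct 2024: $23,420 + $26,680 + $63,070 = $113,170 (over)
Sep 2024–Nov 2024: $26,680 + $63,070 + $2,230 = $91,980 (over)
Oct 2024–Dec 2024: $63,070 + $2,230 + $48,890 = $114,190 (over)
Nov 2024–Jan 2025: $2,230 + $48,890 + $3,550 = $54,670 (under)
Dec 2024–Feb 2025: $48,890 + $3,550 + $25,000 = $77,440 (under)
Jan 2025–Mar 2025: $3,550 + $25,000 + $9,970 = $38,520 (under)
Feb 2025–Apr 2025: $25,000 + $9,970 + $2,900 = $37,870 (under)
4 windows exceed the threshold.

4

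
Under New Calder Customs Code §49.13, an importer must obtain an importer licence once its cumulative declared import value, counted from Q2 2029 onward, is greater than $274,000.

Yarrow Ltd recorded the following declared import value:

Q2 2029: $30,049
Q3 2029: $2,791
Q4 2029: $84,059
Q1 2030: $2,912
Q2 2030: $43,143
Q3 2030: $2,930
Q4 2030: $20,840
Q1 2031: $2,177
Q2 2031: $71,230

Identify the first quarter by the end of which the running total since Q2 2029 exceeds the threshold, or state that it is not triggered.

Through Q2 2029: $30,049
Through Q3 2029: $32,840
Through Q4 2029: $116,899
Through Q1 2030: $119,811
Through Q2 2030: $162,954
Through Q3 2030: $165,884
Through Q4 2030: $186,724
Through Q1 2031: $188,901
Through Q2 2031: $260,131
Final cumulative total $260,131 ≤ $274,000; the threshold is never exceeded.

Not triggered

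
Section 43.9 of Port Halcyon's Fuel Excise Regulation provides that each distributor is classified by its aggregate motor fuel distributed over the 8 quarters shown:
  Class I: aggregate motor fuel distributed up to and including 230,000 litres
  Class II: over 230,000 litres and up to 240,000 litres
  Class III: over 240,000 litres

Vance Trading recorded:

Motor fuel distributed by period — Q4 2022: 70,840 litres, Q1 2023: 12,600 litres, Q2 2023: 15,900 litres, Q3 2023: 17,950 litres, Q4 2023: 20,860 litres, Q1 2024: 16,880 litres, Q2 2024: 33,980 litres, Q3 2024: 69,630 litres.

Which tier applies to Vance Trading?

Aggregate motor fuel distributed: 70,840 litres + 12,600 litres + 15,900 litres + 17,950 litres + 20,860 litres + 16,880 litres + 33,980 litres + 69,630 litres = 258,640 litres.
258,640 litres > 240,000 litres, so Class III applies.

Class III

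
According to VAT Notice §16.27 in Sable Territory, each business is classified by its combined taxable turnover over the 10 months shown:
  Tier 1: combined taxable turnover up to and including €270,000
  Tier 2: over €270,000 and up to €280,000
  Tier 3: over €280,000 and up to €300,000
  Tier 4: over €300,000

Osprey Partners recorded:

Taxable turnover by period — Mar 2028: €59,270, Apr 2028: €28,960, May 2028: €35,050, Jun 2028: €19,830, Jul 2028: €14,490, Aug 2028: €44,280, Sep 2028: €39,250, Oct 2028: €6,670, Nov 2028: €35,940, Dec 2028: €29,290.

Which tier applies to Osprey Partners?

Tier 4

Combined taxable turnover: €59,270 + €28,960 + €35,050 + €19,830 + €14,490 + €44,280 + €39,250 + €6,670 + €35,940 + €29,290 = €313,030.
€313,030 > €300,000, so Tier 4 applies.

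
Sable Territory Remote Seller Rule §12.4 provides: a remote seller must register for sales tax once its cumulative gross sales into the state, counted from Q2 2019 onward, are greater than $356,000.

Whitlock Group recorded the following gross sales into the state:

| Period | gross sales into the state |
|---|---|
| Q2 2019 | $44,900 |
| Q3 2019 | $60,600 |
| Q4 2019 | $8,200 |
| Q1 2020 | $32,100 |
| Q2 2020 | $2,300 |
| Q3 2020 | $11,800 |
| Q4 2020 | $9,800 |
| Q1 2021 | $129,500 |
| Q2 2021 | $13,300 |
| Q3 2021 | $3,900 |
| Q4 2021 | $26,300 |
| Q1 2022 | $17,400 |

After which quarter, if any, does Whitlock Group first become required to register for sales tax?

Q1 2022

Through Q2 2019: $44,900
Through Q3 2019: $105,500
Through Q4 2019: $113,700
Through Q1 2020: $145,800
Through Q2 2020: $148,100
Through Q3 2020: $159,900
Through Q4 2020: $169,700
Through Q1 2021: $299,200
Through Q2 2021: $312,500
Through Q3 2021: $316,400
Through Q4 2021: $342,700
Through Q1 2022: $360,100 ← exceeds threshold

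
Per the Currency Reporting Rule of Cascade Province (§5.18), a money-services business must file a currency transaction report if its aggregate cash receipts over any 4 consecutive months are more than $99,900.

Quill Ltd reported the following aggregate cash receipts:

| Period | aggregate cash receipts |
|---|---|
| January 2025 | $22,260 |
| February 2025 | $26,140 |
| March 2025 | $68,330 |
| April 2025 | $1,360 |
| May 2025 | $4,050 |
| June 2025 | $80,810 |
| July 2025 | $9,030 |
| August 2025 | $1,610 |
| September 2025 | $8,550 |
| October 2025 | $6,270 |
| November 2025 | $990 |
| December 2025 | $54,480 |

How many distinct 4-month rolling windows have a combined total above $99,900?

3

January 2025–April 2025: $22,260 + $26,140 + $68,330 + $1,360 = $118,090 (over)
February 2025–May 2025: $26,140 + $68,330 + $1,360 + $4,050 = $99,880 (under)
March 2025–June 2025: $68,330 + $1,360 + $4,050 + $80,810 = $154,550 (over)
April 2025–July 2025: $1,360 + $4,050 + $80,810 + $9,030 = $95,250 (under)
May 2025–August 2025: $4,050 + $80,810 + $9,030 + $1,610 = $95,500 (under)
June 2025–September 2025: $80,810 + $9,030 + $1,610 + $8,550 = $100,000 (over)
July 2025–October 2025: $9,030 + $1,610 + $8,550 + $6,270 = $25,460 (under)
August 2025–November 2025: $1,610 + $8,550 + $6,270 + $990 = $17,420 (under)
September 2025–December 2025: $8,550 + $6,270 + $990 + $54,480 = $70,290 (under)
3 windows exceed the threshold.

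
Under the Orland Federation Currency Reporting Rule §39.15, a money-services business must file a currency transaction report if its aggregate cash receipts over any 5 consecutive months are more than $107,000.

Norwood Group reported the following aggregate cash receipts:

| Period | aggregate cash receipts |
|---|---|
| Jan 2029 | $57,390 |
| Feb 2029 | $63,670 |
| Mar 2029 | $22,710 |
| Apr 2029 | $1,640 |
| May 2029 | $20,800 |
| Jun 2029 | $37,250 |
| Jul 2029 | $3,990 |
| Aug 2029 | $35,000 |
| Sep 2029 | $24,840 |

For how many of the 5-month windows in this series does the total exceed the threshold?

3

Jan 2029–May 2029: $57,390 + $63,670 + $22,710 + $1,640 + $20,800 = $166,210 (over)
Feb 2029–Jun 2029: $63,670 + $22,710 + $1,640 + $20,800 + $37,250 = $146,070 (over)
Mar 2029–Jul 2029: $22,710 + $1,640 + $20,800 + $37,250 + $3,990 = $86,390 (under)
Apr 2029–Aug 2029: $1,640 + $20,800 + $37,250 + $3,990 + $35,000 = $98,680 (under)
May 2029–Sep 2029: $20,800 + $37,250 + $3,990 + $35,000 + $24,840 = $121,880 (over)
3 windows exceed the threshold.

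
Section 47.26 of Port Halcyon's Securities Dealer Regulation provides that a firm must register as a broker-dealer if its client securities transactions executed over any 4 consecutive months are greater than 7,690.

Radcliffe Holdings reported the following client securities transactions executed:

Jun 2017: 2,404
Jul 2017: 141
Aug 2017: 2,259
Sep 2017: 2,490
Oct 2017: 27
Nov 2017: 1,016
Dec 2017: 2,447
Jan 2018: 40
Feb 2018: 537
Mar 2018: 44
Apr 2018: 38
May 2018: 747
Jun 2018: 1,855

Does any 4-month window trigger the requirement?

No

Jun 2017–Sep 2017: 2,404 + 141 + 2,259 + 2,490 = 7,294 (under)
Jul 2017–Oct 2017: 141 + 2,259 + 2,490 + 27 = 4,917 (under)
Aug 2017–Nov 2017: 2,259 + 2,490 + 27 + 1,016 = 5,792 (under)
Sep 2017–Dec 2017: 2,490 + 27 + 1,016 + 2,447 = 5,980 (under)
Oct 2017–Jan 2018: 27 + 1,016 + 2,447 + 40 = 3,530 (under)
Nov 2017–Feb 2018: 1,016 + 2,447 + 40 + 537 = 4,040 (under)
Dec 2017–Mar 2018: 2,447 + 40 + 537 + 44 = 3,068 (under)
Jan 2018–Apr 2018: 40 + 537 + 44 + 38 = 659 (under)
Feb 2018–May 2018: 537 + 44 + 38 + 747 = 1,366 (under)
Mar 2018–Jun 2018: 44 + 38 + 747 + 1,855 = 2,684 (under)
No window exceeds 7,690.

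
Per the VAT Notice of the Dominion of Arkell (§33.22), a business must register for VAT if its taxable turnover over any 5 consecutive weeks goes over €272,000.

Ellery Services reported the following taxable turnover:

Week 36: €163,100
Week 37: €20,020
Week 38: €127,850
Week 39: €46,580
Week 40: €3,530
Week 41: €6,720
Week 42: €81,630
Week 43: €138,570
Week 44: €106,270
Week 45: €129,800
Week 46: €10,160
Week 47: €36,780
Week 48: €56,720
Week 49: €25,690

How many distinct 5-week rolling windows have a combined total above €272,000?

7

Week 36–Week 40: €163,100 + €20,020 + €127,850 + €46,580 + €3,530 = €361,080 (over)
Week 37–Week 41: €20,020 + €127,850 + €46,580 + €3,530 + €6,720 = €204,700 (under)
Week 38–Week 42: €127,850 + €46,580 + €3,530 + €6,720 + €81,630 = €266,310 (under)
Week 39–Week 43: €46,580 + €3,530 + €6,720 + €81,630 + €138,570 = €277,030 (over)
Week 40–Week 44: €3,530 + €6,720 + €81,630 + €138,570 + €106,270 = €336,720 (over)
Week 41–Week 45: €6,720 + €81,630 + €138,570 + €106,270 + €129,800 = €462,990 (over)
Week 42–Week 46: €81,630 + €138,570 + €106,270 + €129,800 + €10,160 = €466,430 (over)
Week 43–Week 47: €138,570 + €106,270 + €129,800 + €10,160 + €36,780 = €421,580 (over)
Week 44–Week 48: €106,270 + €129,800 + €10,160 + €36,780 + €56,720 = €339,730 (over)
Week 45–Week 49: €129,800 + €10,160 + €36,780 + €56,720 + €25,690 = €259,150 (under)
7 windows exceed the threshold.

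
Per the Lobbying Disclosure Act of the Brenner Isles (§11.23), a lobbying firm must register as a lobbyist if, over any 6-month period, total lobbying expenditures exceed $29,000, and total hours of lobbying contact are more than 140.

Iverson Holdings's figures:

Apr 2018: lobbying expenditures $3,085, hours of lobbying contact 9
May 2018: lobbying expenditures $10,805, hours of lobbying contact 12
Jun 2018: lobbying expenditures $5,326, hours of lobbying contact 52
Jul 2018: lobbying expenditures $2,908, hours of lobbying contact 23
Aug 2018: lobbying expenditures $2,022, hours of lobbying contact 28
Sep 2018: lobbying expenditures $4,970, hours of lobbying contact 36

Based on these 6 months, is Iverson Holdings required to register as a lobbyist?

Yes

Total lobbying expenditures: $3,085 + $10,805 + $5,326 + $2,908 + $2,022 + $4,970 = $29,116 (> $29,000).
Total hours of lobbying contact: 9 + 12 + 52 + 23 + 28 + 36 = 160 (> 140).
The test is 'and': both thresholds are exceeded.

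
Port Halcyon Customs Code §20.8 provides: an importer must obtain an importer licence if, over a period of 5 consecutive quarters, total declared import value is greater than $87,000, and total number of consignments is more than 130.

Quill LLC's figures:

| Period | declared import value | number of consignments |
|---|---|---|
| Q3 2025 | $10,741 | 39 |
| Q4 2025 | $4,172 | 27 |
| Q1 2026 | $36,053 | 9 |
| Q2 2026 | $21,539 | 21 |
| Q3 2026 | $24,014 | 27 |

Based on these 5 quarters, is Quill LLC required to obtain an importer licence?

Total declared import value: $10,741 + $4,172 + $36,053 + $21,539 + $24,014 = $96,519 (> $87,000).
Total number of consignments: 39 + 27 + 9 + 21 + 27 = 123 (≤ 130).
The test is 'and': the rule requires both, and at least one is not exceeded.

No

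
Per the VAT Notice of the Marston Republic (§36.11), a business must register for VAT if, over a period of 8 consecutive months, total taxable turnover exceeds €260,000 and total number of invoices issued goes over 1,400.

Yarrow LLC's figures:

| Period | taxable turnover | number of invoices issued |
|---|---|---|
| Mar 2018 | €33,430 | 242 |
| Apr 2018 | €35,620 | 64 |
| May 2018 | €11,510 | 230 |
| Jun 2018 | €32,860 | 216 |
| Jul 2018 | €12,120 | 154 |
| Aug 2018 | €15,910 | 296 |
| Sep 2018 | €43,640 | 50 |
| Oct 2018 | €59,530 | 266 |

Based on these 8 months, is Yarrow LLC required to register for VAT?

Total taxable turnover: €33,430 + €35,620 + €11,510 + €32,860 + €12,120 + €15,910 + €43,640 + €59,530 = €244,620 (≤ €260,000).
Total number of invoices issued: 242 + 64 + 230 + 216 + 154 + 296 + 50 + 266 = 1,518 (> 1,400).
The test is 'and': the rule requires both, and at least one is not exceeded.

No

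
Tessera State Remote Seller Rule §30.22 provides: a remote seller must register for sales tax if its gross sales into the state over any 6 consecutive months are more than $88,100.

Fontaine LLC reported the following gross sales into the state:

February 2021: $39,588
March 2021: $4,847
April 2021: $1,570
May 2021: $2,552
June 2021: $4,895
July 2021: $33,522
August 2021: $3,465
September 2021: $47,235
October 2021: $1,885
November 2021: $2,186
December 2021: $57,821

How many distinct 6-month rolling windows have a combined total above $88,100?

4

February 2021–July 2021: $39,588 + $4,847 + $1,570 + $2,552 + $4,895 + $33,522 = $86,974 (under)
March 2021–August 2021: $4,847 + $1,570 + $2,552 + $4,895 + $33,522 + $3,465 = $50,851 (under)
April 2021–September 2021: $1,570 + $2,552 + $4,895 + $33,522 + $3,465 + $47,235 = $93,239 (over)
May 2021–October 2021: $2,552 + $4,895 + $33,522 + $3,465 + $47,235 + $1,885 = $93,554 (over)
June 2021–November 2021: $4,895 + $33,522 + $3,465 + $47,235 + $1,885 + $2,186 = $93,188 (over)
July 2021–December 2021: $33,522 + $3,465 + $47,235 + $1,885 + $2,186 + $57,821 = $146,114 (over)
4 windows exceed the threshold.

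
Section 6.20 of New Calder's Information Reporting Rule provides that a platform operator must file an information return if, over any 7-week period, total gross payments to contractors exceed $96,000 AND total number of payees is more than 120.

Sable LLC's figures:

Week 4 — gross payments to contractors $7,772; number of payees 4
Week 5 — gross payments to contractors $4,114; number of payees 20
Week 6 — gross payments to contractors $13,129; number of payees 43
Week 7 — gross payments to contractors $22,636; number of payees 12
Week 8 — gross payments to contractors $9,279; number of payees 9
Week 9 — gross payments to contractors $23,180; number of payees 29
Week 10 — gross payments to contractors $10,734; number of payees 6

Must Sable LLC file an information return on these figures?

Total gross payments to contractors: $7,772 + $4,114 + $13,129 + $22,636 + $9,279 + $23,180 + $10,734 = $90,844 (≤ $96,000).
Total number of payees: 4 + 20 + 43 + 12 + 9 + 29 + 6 = 123 (> 120).
The test is 'and': the rule requires both, and at least one is not exceeded.

No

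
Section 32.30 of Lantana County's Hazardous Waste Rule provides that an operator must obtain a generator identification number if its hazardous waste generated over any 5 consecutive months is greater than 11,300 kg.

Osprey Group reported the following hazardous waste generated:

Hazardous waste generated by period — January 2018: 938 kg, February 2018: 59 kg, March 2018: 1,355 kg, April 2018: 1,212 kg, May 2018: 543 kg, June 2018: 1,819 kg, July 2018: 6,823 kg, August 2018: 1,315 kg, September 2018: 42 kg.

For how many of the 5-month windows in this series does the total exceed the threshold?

January 2018–May 2018: 938 kg + 59 kg + 1,355 kg + 1,212 kg + 543 kg = 4,107 kg (under)
February 2018–June 2018: 59 kg + 1,355 kg + 1,212 kg + 543 kg + 1,819 kg = 4,988 kg (under)
March 2018–July 2018: 1,355 kg + 1,212 kg + 543 kg + 1,819 kg + 6,823 kg = 11,752 kg (over)
April 2018–August 2018: 1,212 kg + 543 kg + 1,819 kg + 6,823 kg + 1,315 kg = 11,712 kg (over)
May 2018–September 2018: 543 kg + 1,819 kg + 6,823 kg + 1,315 kg + 42 kg = 10,542 kg (under)
2 windows exceed the threshold.

2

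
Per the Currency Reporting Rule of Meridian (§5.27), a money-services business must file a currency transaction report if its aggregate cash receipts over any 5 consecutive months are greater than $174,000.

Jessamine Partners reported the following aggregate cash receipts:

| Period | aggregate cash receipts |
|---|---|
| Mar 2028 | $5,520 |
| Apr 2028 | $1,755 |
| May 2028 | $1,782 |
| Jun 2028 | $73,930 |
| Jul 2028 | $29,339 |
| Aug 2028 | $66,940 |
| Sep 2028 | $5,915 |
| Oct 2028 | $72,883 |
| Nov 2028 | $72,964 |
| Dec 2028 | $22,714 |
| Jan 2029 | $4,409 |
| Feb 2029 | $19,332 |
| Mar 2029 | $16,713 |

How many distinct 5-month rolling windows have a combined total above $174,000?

Mar 2028–Jul 2028: $5,520 + $1,755 + $1,782 + $73,930 + $29,339 = $112,326 (under)
Apr 2028–Aug 2028: $1,755 + $1,782 + $73,930 + $29,339 + $66,940 = $173,746 (under)
May 2028–Sep 2028: $1,782 + $73,930 + $29,339 + $66,940 + $5,915 = $177,906 (over)
Jun 2028–Oct 2028: $73,930 + $29,339 + $66,940 + $5,915 + $72,883 = $249,007 (over)
Jul 2028–Nov 2028: $29,339 + $66,940 + $5,915 + $72,883 + $72,964 = $248,041 (over)
Aug 2028–Dec 2028: $66,940 + $5,915 + $72,883 + $72,964 + $22,714 = $241,416 (over)
Sep 2028–Jan 2029: $5,915 + $72,883 + $72,964 + $22,714 + $4,409 = $178,885 (over)
Oct 2028–Feb 2029: $72,883 + $72,964 + $22,714 + $4,409 + $19,332 = $192,302 (over)
Nov 2028–Mar 2029: $72,964 + $22,714 + $4,409 + $19,332 + $16,713 = $136,132 (under)
6 windows exceed the threshold.

6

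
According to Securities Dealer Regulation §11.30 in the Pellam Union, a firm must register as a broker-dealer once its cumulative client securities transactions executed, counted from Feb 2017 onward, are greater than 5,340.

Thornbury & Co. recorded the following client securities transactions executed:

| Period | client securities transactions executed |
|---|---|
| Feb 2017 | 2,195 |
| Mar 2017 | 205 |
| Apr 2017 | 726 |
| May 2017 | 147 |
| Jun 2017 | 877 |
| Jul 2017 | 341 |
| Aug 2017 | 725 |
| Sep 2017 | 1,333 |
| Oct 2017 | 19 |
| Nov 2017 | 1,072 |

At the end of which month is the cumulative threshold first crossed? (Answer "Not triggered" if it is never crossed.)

Through Feb 2017: 2,195
Through Mar 2017: 2,400
Through Apr 2017: 3,126
Through May 2017: 3,273
Through Jun 2017: 4,150
Through Jul 2017: 4,491
Through Aug 2017: 5,216
Through Sep 2017: 6,549 ← exceeds threshold

Sep 2017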